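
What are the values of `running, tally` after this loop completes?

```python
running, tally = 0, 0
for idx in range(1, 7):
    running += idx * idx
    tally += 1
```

Sum of squares and count
`running, tally` takes the values: (0, 0) → (1, 0) → (1, 1) → (5, 1) → (5, 2) → (14, 2) → (14, 3) → (30, 3) → (30, 4) → (55, 4) → (55, 5) → (91, 5) → (91, 6)

Answer: 91, 6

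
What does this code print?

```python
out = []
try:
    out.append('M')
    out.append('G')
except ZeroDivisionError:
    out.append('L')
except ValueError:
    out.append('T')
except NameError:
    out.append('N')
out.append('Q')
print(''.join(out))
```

Execution trace: 'M' (try body) → 'G' (try body, no exception) → 'Q' (after the try/except). Output: MGQ

Answer: MGQ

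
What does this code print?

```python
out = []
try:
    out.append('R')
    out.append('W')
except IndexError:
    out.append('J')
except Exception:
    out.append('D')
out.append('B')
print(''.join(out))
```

Execution trace: 'R' (try body) → 'W' (try body, no exception) → 'B' (after the try/except). Output: RWB

Answer: RWB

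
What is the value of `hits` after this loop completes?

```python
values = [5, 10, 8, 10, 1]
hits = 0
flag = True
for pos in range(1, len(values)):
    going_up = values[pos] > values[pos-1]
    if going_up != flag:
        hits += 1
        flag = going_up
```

Count direction changes in [5, 10, 8, 10, 1]
`hits` takes the values: 0 → 1 → 2 → 3

Answer: 3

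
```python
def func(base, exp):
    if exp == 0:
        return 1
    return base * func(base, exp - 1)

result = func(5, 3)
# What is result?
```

func(5, 3) = 5 * 5 * 5 = 125

Answer: 125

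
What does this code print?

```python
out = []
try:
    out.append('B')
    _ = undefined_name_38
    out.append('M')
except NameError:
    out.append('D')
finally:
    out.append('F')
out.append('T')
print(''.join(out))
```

Execution trace: 'B' (try body) → 'D' (except NameError) → 'F' (finally) → 'T' (after the try/except). Output: BDFT

Answer: BDFT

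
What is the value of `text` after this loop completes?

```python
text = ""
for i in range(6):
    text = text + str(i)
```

Concatenate digits 0 to 5
`text` takes the values: "" → "0" → "01" → "012" → "0123" → "01234" → "012345"

Answer: "012345"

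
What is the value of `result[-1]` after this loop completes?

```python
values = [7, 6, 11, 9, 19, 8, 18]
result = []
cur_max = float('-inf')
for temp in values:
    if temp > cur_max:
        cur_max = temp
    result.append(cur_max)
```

Running max ends at 19
`result` takes the values: [] → [7] → [7, 7] → [7, 7, 11] → [7, 7, 11, 11] → [7, 7, 11, 11, 19] → [7, 7, 11, 11, 19, 19] → [7, 7, 11, 11, 19, 19, 19]
So `result[-1]` = 19

Answer: 19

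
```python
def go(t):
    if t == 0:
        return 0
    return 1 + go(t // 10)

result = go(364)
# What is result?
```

Count of digits of 364: 3

Answer: 3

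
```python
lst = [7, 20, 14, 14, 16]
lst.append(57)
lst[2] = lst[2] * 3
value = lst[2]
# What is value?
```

Trace:
`lst = [7, 20, 14, 14, 16]` → lst = [7, 20, 14, 14, 16]
`lst.append(57)` → lst = [7, 20, 14, 14, 16, 57]
`lst[2] = lst[2] * 3` → lst = [7, 20, 42, 14, 16, 57]
`value = lst[2]` → value = 42
So value = 42

Answer: 42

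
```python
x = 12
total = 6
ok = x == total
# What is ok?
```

Trace:
`x = 12` → x = 12
`total = 6` → total = 6
`ok = x == total` → ok = False
So ok = False

Answer: False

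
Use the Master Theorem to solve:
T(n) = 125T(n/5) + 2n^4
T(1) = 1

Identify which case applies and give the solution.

a=125, b=5, f(n)=2n^4. log_5(125) = 3. Since c=4 > 3 and the regularity condition holds (125(n/5)^4 = (125/5^4)n^4 with 125/5^4 < 1), Case 3 applies: T(n) = Θ(f(n)) = O(n^4).

Answer: O(n^4) - Case 3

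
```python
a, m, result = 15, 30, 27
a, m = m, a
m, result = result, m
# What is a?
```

Trace:
`a, m, result = 15, 30, 27` → a = 15; m = 30; result = 27
`a, m = m, a` → a = 30; m = 15
`m, result = result, m` → m = 27; result = 15
So a = 30

Answer: 30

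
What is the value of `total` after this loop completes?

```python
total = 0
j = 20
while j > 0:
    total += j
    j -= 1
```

Sum 20 down to 1
`total` takes the values: 0 → 20 → 39 → 57 → 74 → 90 → 105 → 119 → 132 → 144 → 155 → 165 → 174 → 182 → 189 → 195 → 200 → 204 → 207 → 209 → 210

Answer: 210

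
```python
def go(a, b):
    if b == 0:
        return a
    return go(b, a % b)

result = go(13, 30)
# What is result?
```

go(13, 30) -> go(30, 13) -> go(13, 4) -> go(4, 1) -> go(1, 0) -> 1

Answer: 1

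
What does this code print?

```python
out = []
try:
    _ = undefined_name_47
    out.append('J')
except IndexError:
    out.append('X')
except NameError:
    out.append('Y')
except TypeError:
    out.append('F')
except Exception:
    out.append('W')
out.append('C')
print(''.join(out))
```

Execution trace: 'Y' (except NameError) → 'C' (after the try/except). Output: YC

Answer: YC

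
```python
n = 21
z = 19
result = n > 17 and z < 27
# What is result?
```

Trace:
`n = 21` → n = 21
`z = 19` → z = 19
`result = n > 17 and z < 27` → result = True
So result = True

Answer: True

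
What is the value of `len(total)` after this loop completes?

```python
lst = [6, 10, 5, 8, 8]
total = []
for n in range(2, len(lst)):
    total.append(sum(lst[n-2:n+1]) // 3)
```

Number of 3-element averages
`total` takes the values: [] → [7] → [7, 7] → [7, 7, 7]
So `len(total)` = 3

Answer: 3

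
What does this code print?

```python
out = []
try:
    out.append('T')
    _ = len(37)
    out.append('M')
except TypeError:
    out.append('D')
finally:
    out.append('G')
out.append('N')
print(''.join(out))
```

Execution trace: 'T' (try body) → 'D' (except TypeError) → 'G' (finally) → 'N' (after the try/except). Output: TDGN

Answer: TDGN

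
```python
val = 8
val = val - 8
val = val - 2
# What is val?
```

Trace:
`val = 8` → val = 8
`val = val - 8` → val = 0
`val = val - 2` → val = -2
So val = -2

Answer: -2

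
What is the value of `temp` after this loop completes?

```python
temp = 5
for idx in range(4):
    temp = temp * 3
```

Multiply by 3, 4 times: 5 * 3^4 = 405
`temp` takes the values: 5 → 15 → 45 → 135 → 405

Answer: 405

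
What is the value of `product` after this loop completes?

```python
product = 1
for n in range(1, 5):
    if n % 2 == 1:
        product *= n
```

Product of odd numbers 1 to 4
`product` takes the values: 1 → 3

Answer: 3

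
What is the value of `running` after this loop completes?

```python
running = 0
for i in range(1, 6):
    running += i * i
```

Sum of squares 1² to 5² = 55
`running` takes the values: 0 → 1 → 5 → 14 → 30 → 55

Answer: 55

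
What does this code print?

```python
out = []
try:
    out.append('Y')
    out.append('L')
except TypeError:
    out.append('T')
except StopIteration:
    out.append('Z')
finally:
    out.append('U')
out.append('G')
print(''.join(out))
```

Execution trace: 'Y' (try body) → 'L' (try body, no exception) → 'U' (finally) → 'G' (after the try/except). Output: YLUG

Answer: YLUG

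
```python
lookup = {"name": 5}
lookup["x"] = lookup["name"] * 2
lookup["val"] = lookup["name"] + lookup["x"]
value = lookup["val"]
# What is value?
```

Trace:
`lookup = {"name": 5}` → lookup = {'name': 5}
`lookup["x"] = lookup["name"] * 2` → lookup = {'name': 5, 'x': 10}
`lookup["val"] = lookup["name"] + lookup["x"]` → lookup = {'name': 5, 'x': 10, 'val': 15}
`value = lookup["val"]` → value = 15
So value = 15

Answer: 15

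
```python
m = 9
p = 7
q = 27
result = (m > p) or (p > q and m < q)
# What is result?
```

Trace:
`m = 9` → m = 9
`p = 7` → p = 7
`q = 27` → q = 27
`result = (m > p) or (p > q and m < q)` → result = True
So result = True

Answer: True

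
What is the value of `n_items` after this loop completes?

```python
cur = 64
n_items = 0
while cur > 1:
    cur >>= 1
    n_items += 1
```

Count right shifts until 1
`n_items` takes the values: 0 → 1 → 2 → 3 → 4 → 5 → 6

Answer: 6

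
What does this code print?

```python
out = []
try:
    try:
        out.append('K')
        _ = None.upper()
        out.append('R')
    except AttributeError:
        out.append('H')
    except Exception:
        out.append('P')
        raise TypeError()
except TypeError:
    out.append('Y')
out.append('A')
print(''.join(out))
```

Execution trace: 'K' (inner try body) → 'H' (inner except AttributeError) → 'A' (after the try/except). Output: KHA

Answer: KHA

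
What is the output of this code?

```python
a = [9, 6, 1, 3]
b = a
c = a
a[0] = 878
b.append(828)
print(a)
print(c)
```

Key concept: multiple aliases.
Step by step:
`a = [9, 6, 1, 3]` → a = [9, 6, 1, 3]
`b = a` → b = [9, 6, 1, 3] (same object as a)
`c = a` → c = [9, 6, 1, 3] (same object as a, b)
`a[0] = 878` → a = [878, 6, 1, 3] (same object as b, c); b = [878, 6, 1, 3] (same object as a, c); c = [878, 6, 1, 3] (same object as a, b)
`b.append(828)` → a = [878, 6, 1, 3, 828] (same object as b, c); b = [878, 6, 1, 3, 828] (same object as a, c); c = [878, 6, 1, 3, 828] (same object as a, b)
`print(a)` → prints [878, 6, 1, 3, 828]
`print(c)` → prints [878, 6, 1, 3, 828]

Answer:
[878, 6, 1, 3, 828]
[878, 6, 1, 3, 828]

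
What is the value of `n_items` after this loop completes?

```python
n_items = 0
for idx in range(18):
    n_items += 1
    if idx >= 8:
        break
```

Loop breaks when idx reaches 8, n_items is 9
`n_items` takes the values: 0 → 1 → 2 → 3 → 4 → 5 → 6 → 7 → 8 → 9

Answer: 9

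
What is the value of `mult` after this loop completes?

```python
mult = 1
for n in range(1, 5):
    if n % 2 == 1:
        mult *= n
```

Product of odd numbers 1 to 4
`mult` takes the values: 1 → 3

Answer: 3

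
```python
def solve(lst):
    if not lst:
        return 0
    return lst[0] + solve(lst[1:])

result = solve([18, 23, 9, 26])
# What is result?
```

18 + 23 + 9 + 26 + 0 = 76

Answer: 76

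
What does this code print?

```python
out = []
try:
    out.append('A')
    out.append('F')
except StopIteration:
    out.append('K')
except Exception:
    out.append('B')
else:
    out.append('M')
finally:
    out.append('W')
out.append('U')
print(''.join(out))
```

Execution trace: 'A' (try body) → 'F' (try body, no exception) → 'M' (else) → 'W' (finally) → 'U' (after the try/except). Output: AFMWU

Answer: AFMWU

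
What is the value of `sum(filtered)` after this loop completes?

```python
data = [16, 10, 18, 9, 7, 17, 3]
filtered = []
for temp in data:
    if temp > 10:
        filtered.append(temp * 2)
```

Sum of doubled values > 10
`filtered` takes the values: [] → [32] → [32, 36] → [32, 36, 34]
So `sum(filtered)` = 102

Answer: 102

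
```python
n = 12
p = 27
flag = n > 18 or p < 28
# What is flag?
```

Trace:
`n = 12` → n = 12
`p = 27` → p = 27
`flag = n > 18 or p < 28` → flag = True
So flag = True

Answer: True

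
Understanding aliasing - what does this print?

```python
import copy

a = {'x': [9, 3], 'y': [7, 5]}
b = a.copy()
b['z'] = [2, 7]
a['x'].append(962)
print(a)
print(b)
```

Key concept: shallow copy of dict with mutable values.
Step by step:
`a = {'x': [9, 3], 'y': [7, 5]}` → a = {'x': [9, 3], 'y': [7, 5]}
`b = a.copy()` → b = {'x': [9, 3], 'y': [7, 5]}
`b['z'] = [2, 7]` → b = {'x': [9, 3], 'y': [7, 5], 'z': [2, 7]}
`a['x'].append(962)` → a = {'x': [9, 3, 962], 'y': [7, 5]}; b = {'x': [9, 3, 962], 'y': [7, 5], 'z': [2, 7]}
`print(a)` → prints {'x': [9, 3, 962], 'y': [7, 5]}
`print(b)` → prints {'x': [9, 3, 962], 'y': [7, 5], 'z': [2, 7]}

Answer:
{'x': [9, 3, 962], 'y': [7, 5]}
{'x': [9, 3, 962], 'y': [7, 5], 'z': [2, 7]}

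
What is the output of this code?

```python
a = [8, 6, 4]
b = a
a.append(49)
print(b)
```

Key concept: basic list aliasing.
Step by step:
`a = [8, 6, 4]` → a = [8, 6, 4]
`b = a` → b = [8, 6, 4] (same object as a)
`a.append(49)` → a = [8, 6, 4, 49] (same object as b); b = [8, 6, 4, 49] (same object as a)
`print(b)` → prints [8, 6, 4, 49]

Answer: [8, 6, 4, 49]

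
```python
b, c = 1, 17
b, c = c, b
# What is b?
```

Trace:
`b, c = 1, 17` → b = 1; c = 17
`b, c = c, b` → b = 17; c = 1
So b = 17

Answer: 17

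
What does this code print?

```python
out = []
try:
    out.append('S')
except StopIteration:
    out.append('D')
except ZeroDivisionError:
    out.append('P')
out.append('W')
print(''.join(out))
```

Execution trace: 'S' (try body, no exception) → 'W' (after the try/except). Output: SW

Answer: SW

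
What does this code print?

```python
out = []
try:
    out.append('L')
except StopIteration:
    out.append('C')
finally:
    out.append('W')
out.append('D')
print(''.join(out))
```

Execution trace: 'L' (try body, no exception) → 'W' (finally) → 'D' (after the try/except). Output: LWD

Answer: LWD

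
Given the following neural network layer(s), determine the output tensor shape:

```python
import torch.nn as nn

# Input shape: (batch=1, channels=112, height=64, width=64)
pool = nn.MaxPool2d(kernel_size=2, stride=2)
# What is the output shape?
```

Input: (1, 112, 64, 64) -> Output: (1, 112, 32, 32)

Answer: (1, 112, 32, 32)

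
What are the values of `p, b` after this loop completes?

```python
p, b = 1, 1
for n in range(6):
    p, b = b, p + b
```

Fibonacci: after 6 iterations
`p, b` takes the values: (1, 1) → (1, 2) → (2, 3) → (3, 5) → (5, 8) → (8, 13) → (13, 21)

Answer: 13, 21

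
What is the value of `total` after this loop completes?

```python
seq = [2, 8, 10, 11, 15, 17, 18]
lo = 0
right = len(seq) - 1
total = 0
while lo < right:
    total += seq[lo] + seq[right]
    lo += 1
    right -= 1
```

Sum of pairs from ends
`total` takes the values: 0 → 20 → 45 → 70

Answer: 70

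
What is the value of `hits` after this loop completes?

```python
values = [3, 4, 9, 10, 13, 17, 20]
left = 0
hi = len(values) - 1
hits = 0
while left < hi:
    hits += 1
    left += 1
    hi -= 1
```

Iterations until pointers meet (list length 7)
`hits` takes the values: 0 → 1 → 2 → 3

Answer: 3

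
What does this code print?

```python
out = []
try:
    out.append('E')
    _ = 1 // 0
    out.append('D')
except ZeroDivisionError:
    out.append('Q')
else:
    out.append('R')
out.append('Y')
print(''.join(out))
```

Execution trace: 'E' (try body) → 'Q' (except ZeroDivisionError) → 'Y' (after the try/except). Output: EQY

Answer: EQY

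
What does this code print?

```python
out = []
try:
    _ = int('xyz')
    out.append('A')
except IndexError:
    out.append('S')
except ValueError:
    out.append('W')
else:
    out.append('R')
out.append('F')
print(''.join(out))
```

Execution trace: 'W' (except ValueError) → 'F' (after the try/except). Output: WF

Answer: WF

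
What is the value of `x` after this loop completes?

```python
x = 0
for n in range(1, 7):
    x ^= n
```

XOR of 1 to 6
`x` takes the values: 0 → 1 → 3 → 0 → 4 → 1 → 7

Answer: 7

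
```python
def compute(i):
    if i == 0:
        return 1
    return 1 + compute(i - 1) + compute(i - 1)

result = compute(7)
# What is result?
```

compute(i) = 1 + 2·compute(i-1), compute(0)=1. Closed form: (1+1)·2^7 - 1 = 255.

Answer: 255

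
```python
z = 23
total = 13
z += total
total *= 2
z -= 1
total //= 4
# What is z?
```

Trace:
`z = 23` → z = 23
`total = 13` → total = 13
`z += total` → z = 36
`total *= 2` → total = 26
`z -= 1` → z = 35
`total //= 4` → total = 6
So z = 35

Answer: 35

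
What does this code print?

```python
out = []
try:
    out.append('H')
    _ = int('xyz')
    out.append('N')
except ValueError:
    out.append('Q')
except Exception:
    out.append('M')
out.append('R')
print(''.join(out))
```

Execution trace: 'H' (try body) → 'Q' (except ValueError) → 'R' (after the try/except). Output: HQR

Answer: HQR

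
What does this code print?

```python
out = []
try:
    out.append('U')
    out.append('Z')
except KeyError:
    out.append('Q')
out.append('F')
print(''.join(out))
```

Execution trace: 'U' (try body) → 'Z' (try body, no exception) → 'F' (after the try/except). Output: UZF

Answer: UZF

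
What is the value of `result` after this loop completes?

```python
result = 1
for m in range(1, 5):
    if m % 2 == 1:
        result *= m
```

Product of odd numbers 1 to 4
`result` takes the values: 1 → 3

Answer: 3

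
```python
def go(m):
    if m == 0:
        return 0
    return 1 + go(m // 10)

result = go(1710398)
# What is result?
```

Count of digits of 1710398: 7

Answer: 7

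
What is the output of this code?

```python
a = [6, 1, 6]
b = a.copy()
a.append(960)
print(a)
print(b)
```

Key concept: list.copy() creates independent copy.
Step by step:
`a = [6, 1, 6]` → a = [6, 1, 6]
`b = a.copy()` → b = [6, 1, 6]
`a.append(960)` → a = [6, 1, 6, 960]
`print(a)` → prints [6, 1, 6, 960]
`print(b)` → prints [6, 1, 6]

Answer:
[6, 1, 6, 960]
[6, 1, 6]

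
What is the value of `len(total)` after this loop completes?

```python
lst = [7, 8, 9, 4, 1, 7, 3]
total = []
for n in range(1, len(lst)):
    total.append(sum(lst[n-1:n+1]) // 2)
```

Number of 2-element averages
`total` takes the values: [] → [7] → [7, 8] → [7, 8, 6] → [7, 8, 6, 2] → [7, 8, 6, 2, 4] → [7, 8, 6, 2, 4, 5]
So `len(total)` = 6

Answer: 6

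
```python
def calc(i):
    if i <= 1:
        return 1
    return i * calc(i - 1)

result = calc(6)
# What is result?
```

calc(6) = 6 * 5 * 4 * 3 * 2 * 1 = 720

Answer: 720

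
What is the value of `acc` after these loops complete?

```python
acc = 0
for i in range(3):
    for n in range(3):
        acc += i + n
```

Sum of all i+n for i,n in 3x3
`acc` takes the values: 0 → 1 → 3 → 4 → 6 → 9 → 11 → 14 → 18

Answer: 18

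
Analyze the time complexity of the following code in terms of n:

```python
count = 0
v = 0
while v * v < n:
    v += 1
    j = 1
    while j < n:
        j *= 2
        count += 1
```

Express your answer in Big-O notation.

Each loop level contributes: √n × log n. Multiplying the contributions gives O(√n log n).

Answer: O(√n log n)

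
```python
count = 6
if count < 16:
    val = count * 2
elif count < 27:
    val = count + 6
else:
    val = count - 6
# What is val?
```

Trace:
`count = 6` → count = 6
`if count < 16: ...` → count < 16 is True → val = 12
So val = 12

Answer: 12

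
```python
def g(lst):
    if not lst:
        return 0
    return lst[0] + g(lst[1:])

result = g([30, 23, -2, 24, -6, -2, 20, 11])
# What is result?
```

30 + 23 + (-2) + 24 + (-6) + (-2) + 20 + 11 + 0 = 98

Answer: 98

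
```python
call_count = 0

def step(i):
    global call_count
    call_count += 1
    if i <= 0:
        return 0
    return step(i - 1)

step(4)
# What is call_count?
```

Linear recursion stepping by 1: 5 calls from i=4 down to ≤0.

Answer: 5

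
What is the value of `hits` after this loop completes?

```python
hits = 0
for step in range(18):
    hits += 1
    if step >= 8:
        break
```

Loop breaks when step reaches 8, hits is 9
`hits` takes the values: 0 → 1 → 2 → 3 → 4 → 5 → 6 → 7 → 8 → 9

Answer: 9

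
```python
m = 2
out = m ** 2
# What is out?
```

Trace:
`m = 2` → m = 2
`out = m ** 2` → out = 4
So out = 4

Answer: 4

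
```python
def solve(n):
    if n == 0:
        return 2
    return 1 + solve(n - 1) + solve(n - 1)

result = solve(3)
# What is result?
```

solve(n) = 1 + 2·solve(n-1), solve(0)=2. Closed form: (2+1)·2^3 - 1 = 23.

Answer: 23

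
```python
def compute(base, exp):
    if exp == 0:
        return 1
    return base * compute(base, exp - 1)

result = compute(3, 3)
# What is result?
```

compute(3, 3) = 3 * 3 * 3 = 27

Answer: 27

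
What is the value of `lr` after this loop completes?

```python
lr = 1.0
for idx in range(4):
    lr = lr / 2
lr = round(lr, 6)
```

Halving LR 4 times: 1 / 2^4
`lr` takes the values: 1.0 → 0.5 → 0.25 → 0.125 → 0.0625

Answer: 0.0625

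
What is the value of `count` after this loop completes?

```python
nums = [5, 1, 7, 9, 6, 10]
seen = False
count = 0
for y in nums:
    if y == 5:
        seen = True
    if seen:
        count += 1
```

Count elements after first 5 in [5, 1, 7, 9, 6, 10]
`count` takes the values: 0 → 1 → 2 → 3 → 4 → 5 → 6

Answer: 6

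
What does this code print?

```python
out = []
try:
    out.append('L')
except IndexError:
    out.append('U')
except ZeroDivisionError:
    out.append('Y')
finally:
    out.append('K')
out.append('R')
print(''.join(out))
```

Execution trace: 'L' (try body, no exception) → 'K' (finally) → 'R' (after the try/except). Output: LKR

Answer: LKR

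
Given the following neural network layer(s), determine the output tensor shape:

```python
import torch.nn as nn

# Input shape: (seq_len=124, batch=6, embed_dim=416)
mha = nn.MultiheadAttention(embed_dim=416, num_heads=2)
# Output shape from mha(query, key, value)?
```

Input: (124, 6, 416) -> Output: (124, 6, 416)

Answer: (124, 6, 416)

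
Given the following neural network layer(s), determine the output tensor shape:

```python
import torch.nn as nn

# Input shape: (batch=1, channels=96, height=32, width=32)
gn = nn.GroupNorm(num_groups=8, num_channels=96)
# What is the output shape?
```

Input: (1, 96, 32, 32) -> Output: (1, 96, 32, 32)

Answer: (1, 96, 32, 32)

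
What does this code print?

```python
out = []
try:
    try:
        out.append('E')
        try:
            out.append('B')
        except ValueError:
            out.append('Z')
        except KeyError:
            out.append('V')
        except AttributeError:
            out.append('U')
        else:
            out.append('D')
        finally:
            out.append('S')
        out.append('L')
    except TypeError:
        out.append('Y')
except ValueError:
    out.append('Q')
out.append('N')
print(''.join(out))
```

Execution trace: 'E' (try body) → 'B' (inner try body, no exception) → 'D' (inner else) → 'S' (inner finally) → 'L' (try body, no exception) → 'N' (after the try/except). Output: EBDSLN

Answer: EBDSLN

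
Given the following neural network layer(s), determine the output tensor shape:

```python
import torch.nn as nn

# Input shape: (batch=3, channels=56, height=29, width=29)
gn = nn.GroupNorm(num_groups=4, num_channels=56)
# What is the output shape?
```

Input: (3, 56, 29, 29) -> Output: (3, 56, 29, 29)

Answer: (3, 56, 29, 29)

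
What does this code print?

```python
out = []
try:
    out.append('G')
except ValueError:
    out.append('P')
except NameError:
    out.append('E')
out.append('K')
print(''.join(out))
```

Execution trace: 'G' (try body, no exception) → 'K' (after the try/except). Output: GK

Answer: GK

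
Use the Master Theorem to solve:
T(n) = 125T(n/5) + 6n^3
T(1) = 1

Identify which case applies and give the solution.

a=125, b=5, f(n)=6n^3. log_5(125) = 3. Since c=3 = 3, Case 2 applies: T(n) = Θ(n^log_b(a) · log n) = O(n^3 log n).

Answer: O(n^3 log n) - Case 2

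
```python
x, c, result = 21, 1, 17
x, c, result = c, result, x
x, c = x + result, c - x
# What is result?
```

Trace:
`x, c, result = 21, 1, 17` → x = 21; c = 1; result = 17
`x, c, result = c, result, x` → x = 1; c = 17; result = 21
`x, c = x + result, c - x` → x = 22; c = 16
So result = 21

Answer: 21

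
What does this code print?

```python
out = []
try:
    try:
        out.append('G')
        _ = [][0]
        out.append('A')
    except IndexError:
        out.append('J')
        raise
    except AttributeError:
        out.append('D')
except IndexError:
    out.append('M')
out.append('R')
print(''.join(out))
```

Execution trace: 'G' (try body) → 'J' (except IndexError) → 'M' (outer except IndexError) → 'R' (after the try/except). Output: GJMR

Answer: GJMR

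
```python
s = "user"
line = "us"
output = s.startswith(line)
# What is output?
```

Trace:
`s = "user"` → s = 'user'
`line = "us"` → line = 'us'
`output = s.startswith(line)` → output = True
So output = True

Answer: True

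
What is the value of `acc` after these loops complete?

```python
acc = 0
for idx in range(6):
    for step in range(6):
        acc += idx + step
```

Sum of all idx+step for idx,step in 6x6
`acc` takes the values: 0 → 1 → 3 → 6 → 10 → 15 → 16 → 18 → 21 → 25 → 30 → 36 → 38 → 41 → 45 → 50 → 56 → 63 → 66 → 70 → 75 → 81 → 88 → 96 → 100 → 105 → 111 → 118 → 126 → 135 → 140 → 146 → 153 → 161 → 170 → 180

Answer: 180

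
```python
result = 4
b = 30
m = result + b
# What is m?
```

Trace:
`result = 4` → result = 4
`b = 30` → b = 30
`m = result + b` → m = 34
So m = 34

Answer: 34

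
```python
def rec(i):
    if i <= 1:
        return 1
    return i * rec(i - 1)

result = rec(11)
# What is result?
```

rec(11) = 11 * 10 * 9 * 8 * 7 * 6 * 5 * 4 * 3 * 2 * 1 = 39916800

Answer: 39916800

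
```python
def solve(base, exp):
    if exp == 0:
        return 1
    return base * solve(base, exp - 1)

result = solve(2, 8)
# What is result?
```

solve(2, 8) = 2 * 2 * 2 * 2 * 2 * 2 * 2 * 2 = 256

Answer: 256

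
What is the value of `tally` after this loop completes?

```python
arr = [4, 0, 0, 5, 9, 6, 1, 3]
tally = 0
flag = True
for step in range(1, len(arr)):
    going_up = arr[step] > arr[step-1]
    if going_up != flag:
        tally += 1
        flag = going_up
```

Count direction changes in [4, 0, 0, 5, 9, 6, 1, 3]
`tally` takes the values: 0 → 1 → 2 → 3 → 4

Answer: 4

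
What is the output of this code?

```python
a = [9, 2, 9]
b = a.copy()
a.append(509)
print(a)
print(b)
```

Key concept: list.copy() creates independent copy.
Step by step:
`a = [9, 2, 9]` → a = [9, 2, 9]
`b = a.copy()` → b = [9, 2, 9]
`a.append(509)` → a = [9, 2, 9, 509]
`print(a)` → prints [9, 2, 9, 509]
`print(b)` → prints [9, 2, 9]

Answer:
[9, 2, 9, 509]
[9, 2, 9]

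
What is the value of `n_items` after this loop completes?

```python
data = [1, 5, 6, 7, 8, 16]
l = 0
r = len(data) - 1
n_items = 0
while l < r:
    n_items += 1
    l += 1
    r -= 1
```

Iterations until pointers meet (list length 6)
`n_items` takes the values: 0 → 1 → 2 → 3

Answer: 3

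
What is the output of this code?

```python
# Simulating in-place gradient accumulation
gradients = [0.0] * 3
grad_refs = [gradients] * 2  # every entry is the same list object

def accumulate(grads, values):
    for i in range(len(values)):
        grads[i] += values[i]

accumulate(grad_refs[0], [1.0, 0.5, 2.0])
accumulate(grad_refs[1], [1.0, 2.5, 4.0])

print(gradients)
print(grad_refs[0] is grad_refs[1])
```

Key concept: gradient accumulation aliasing.
Step by step:
`gradients = [0.0] * 3` → gradients = [0.0, 0.0, 0.0]
`grad_refs = [gradients] * 2` → grad_refs = [[0.0, 0.0, 0.0], [0.0, 0.0, 0.0]]
`accumulate(grad_refs[0], [1.0, 0.5, 2.0])` → gradients = [1.0, 0.5, 2.0]; grad_refs = [[1.0, 0.5, 2.0], [1.0, 0.5, 2.0]]
`accumulate(grad_refs[1], [1.0, 2.5, 4.0])` → gradients = [2.0, 3.0, 6.0]; grad_refs = [[2.0, 3.0, 6.0], [2.0, 3.0, 6.0]]
`print(gradients)` → prints [2.0, 3.0, 6.0]
`print(grad_refs[0] is grad_refs[1])` → prints True

Answer:
[2.0, 3.0, 6.0]
True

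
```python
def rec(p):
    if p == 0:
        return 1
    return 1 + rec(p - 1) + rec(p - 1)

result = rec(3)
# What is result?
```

rec(p) = 1 + 2·rec(p-1), rec(0)=1. Closed form: (1+1)·2^3 - 1 = 15.

Answer: 15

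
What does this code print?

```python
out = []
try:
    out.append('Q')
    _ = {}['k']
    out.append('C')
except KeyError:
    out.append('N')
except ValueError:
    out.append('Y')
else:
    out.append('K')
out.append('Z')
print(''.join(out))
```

Execution trace: 'Q' (try body) → 'N' (except KeyError) → 'Z' (after the try/except). Output: QNZ

Answer: QNZ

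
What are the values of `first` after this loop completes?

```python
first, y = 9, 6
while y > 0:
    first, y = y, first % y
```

GCD of 9 and 6
`first` takes the values: 9 → 6 → 3

Answer: 3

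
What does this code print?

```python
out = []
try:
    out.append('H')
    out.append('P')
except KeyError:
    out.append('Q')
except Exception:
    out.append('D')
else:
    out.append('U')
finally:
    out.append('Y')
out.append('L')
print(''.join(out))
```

Execution trace: 'H' (try body) → 'P' (try body, no exception) → 'U' (else) → 'Y' (finally) → 'L' (after the try/except). Output: HPUYL

Answer: HPUYL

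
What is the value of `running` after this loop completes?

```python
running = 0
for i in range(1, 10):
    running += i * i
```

Sum of squares 1² to 9² = 285
`running` takes the values: 0 → 1 → 5 → 14 → 30 → 55 → 91 → 140 → 204 → 285

Answer: 285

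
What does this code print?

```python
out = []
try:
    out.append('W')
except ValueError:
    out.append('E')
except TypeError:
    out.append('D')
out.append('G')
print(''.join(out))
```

Execution trace: 'W' (try body, no exception) → 'G' (after the try/except). Output: WG

Answer: WG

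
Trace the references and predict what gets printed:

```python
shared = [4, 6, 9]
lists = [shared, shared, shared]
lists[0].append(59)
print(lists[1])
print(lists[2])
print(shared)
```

Key concept: list of same reference.
Step by step:
`shared = [4, 6, 9]` → shared = [4, 6, 9]
`lists = [shared, shared, shared]` → lists = [[4, 6, 9], [4, 6, 9], [4, 6, 9]]
`lists[0].append(59)` → shared = [4, 6, 9, 59]; lists = [[4, 6, 9, 59], [4, 6, 9, 59], [4, 6, 9, 59]]
`print(lists[1])` → prints [4, 6, 9, 59]
`print(lists[2])` → prints [4, 6, 9, 59]
`print(shared)` → prints [4, 6, 9, 59]

Answer:
[4, 6, 9, 59]
[4, 6, 9, 59]
[4, 6, 9, 59]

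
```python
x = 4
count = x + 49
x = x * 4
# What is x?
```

Trace:
`x = 4` → x = 4
`count = x + 49` → count = 53
`x = x * 4` → x = 16
So x = 16

Answer: 16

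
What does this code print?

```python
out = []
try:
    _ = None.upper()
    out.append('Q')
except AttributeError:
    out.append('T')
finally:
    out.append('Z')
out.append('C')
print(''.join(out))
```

Execution trace: 'T' (except AttributeError) → 'Z' (finally) → 'C' (after the try/except). Output: TZC

Answer: TZC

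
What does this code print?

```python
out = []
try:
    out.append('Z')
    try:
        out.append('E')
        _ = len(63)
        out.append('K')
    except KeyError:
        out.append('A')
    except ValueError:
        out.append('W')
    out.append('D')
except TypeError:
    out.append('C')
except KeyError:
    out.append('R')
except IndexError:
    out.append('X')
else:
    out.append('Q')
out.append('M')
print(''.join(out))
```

Execution trace: 'Z' (try body) → 'E' (inner try body) → 'C' (except TypeError) → 'M' (after the try/except). Output: ZECM

Answer: ZECM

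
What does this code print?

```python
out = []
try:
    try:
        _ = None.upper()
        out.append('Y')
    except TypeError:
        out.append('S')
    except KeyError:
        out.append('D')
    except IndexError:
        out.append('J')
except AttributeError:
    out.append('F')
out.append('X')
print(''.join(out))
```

Execution trace: 'F' (outer except AttributeError) → 'X' (after the try/except). Output: FX

Answer: FX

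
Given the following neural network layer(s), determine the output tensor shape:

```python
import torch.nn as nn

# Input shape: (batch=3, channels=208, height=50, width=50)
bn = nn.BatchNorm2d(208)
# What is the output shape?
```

Input: (3, 208, 50, 50) -> Output: (3, 208, 50, 50)

Answer: (3, 208, 50, 50)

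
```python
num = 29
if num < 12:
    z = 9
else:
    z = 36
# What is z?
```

Trace:
`num = 29` → num = 29
`if num < 12: ...` → num < 12 is False, take else branch → z = 36
So z = 36

Answer: 36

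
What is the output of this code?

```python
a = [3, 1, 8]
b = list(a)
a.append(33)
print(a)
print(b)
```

Key concept: list() constructor creates copy.
Step by step:
`a = [3, 1, 8]` → a = [3, 1, 8]
`b = list(a)` → b = [3, 1, 8]
`a.append(33)` → a = [3, 1, 8, 33]
`print(a)` → prints [3, 1, 8, 33]
`print(b)` → prints [3, 1, 8]

Answer:
[3, 1, 8, 33]
[3, 1, 8]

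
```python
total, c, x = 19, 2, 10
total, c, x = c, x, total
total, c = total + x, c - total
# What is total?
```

Trace:
`total, c, x = 19, 2, 10` → total = 19; c = 2; x = 10
`total, c, x = c, x, total` → total = 2; c = 10; x = 19
`total, c = total + x, c - total` → total = 21; c = 8
So total = 21

Answer: 21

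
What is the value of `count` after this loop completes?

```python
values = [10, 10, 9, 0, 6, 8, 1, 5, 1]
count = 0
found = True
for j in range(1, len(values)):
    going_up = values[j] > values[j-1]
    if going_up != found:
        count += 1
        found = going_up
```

Count direction changes in [10, 10, 9, 0, 6, 8, 1, 5, 1]
`count` takes the values: 0 → 1 → 2 → 3 → 4 → 5

Answer: 5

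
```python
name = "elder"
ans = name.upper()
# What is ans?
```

Trace:
`name = "elder"` → name = 'elder'
`ans = name.upper()` → ans = 'ELDER'
So ans = 'ELDER'

Answer: 'ELDER'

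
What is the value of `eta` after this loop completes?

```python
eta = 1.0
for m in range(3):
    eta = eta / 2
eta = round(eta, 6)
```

Halving LR 3 times: 1 / 2^3
`eta` takes the values: 1.0 → 0.5 → 0.25 → 0.125

Answer: 0.125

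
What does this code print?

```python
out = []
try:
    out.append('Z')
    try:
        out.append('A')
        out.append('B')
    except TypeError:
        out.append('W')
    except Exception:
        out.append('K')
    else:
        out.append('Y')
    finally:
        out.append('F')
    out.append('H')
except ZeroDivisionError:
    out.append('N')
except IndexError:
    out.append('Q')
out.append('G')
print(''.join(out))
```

Execution trace: 'Z' (try body) → 'A' (inner try body) → 'B' (inner try body, no exception) → 'Y' (inner else) → 'F' (inner finally) → 'H' (try body, no exception) → 'G' (after the try/except). Output: ZABYFHG

Answer: ZABYFHG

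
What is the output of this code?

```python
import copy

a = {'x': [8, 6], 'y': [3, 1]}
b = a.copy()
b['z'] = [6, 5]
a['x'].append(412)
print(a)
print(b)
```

Key concept: shallow copy of dict with mutable values.
Step by step:
`a = {'x': [8, 6], 'y': [3, 1]}` → a = {'x': [8, 6], 'y': [3, 1]}
`b = a.copy()` → b = {'x': [8, 6], 'y': [3, 1]}
`b['z'] = [6, 5]` → b = {'x': [8, 6], 'y': [3, 1], 'z': [6, 5]}
`a['x'].append(412)` → a = {'x': [8, 6, 412], 'y': [3, 1]}; b = {'x': [8, 6, 412], 'y': [3, 1], 'z': [6, 5]}
`print(a)` → prints {'x': [8, 6, 412], 'y': [3, 1]}
`print(b)` → prints {'x': [8, 6, 412], 'y': [3, 1], 'z': [6, 5]}

Answer:
{'x': [8, 6, 412], 'y': [3, 1]}
{'x': [8, 6, 412], 'y': [3, 1], 'z': [6, 5]}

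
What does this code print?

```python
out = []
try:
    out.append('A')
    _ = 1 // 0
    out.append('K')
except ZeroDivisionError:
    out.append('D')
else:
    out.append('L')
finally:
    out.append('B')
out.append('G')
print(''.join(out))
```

Execution trace: 'A' (try body) → 'D' (except ZeroDivisionError) → 'B' (finally) → 'G' (after the try/except). Output: ADBG

Answer: ADBG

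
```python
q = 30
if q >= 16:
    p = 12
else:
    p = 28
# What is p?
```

Trace:
`q = 30` → q = 30
`if q >= 16: ...` → q >= 16 is True → p = 12
So p = 12

Answer: 12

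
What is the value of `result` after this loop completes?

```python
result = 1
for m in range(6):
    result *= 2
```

2^6 = 64
`result` takes the values: 1 → 2 → 4 → 8 → 16 → 32 → 64

Answer: 64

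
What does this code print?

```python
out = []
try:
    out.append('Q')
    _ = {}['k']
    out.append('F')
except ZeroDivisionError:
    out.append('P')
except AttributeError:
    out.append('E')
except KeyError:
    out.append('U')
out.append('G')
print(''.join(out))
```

Execution trace: 'Q' (try body) → 'U' (except KeyError) → 'G' (after the try/except). Output: QUG

Answer: QUG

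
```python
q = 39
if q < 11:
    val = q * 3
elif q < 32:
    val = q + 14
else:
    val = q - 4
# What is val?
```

Trace:
`q = 39` → q = 39
`if q < 11: ...` → q < 11 is False, q < 32 is False, take else branch → val = 35
So val = 35

Answer: 35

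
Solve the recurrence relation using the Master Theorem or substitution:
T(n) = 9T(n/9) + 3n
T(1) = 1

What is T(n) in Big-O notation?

By Master Theorem: a=9, b=9, f(n)=3n. Since log_9(9) = 1 and f(n) = Θ(n^1), Case 2 applies. T(n) = O(n log n).

Answer: O(n log n)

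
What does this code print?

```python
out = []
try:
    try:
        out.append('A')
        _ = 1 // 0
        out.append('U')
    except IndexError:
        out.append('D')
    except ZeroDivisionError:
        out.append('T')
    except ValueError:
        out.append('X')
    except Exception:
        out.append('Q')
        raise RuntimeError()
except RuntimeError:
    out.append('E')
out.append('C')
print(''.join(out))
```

Execution trace: 'A' (inner try body) → 'T' (inner except ZeroDivisionError) → 'C' (after the try/except). Output: ATC

Answer: ATC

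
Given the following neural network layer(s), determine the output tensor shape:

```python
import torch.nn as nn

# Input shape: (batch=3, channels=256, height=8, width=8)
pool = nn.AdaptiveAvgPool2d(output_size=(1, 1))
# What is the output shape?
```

Input: (3, 256, 8, 8) -> Output: (3, 256, 1, 1)

Answer: (3, 256, 1, 1)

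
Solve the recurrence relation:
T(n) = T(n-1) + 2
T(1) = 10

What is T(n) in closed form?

Unrolling: T(n) = T(1) + 2·(n-1) = 10 + 2(n-1) = 2n + 8.

Answer: T(n) = 2n + 8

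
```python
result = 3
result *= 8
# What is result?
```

Trace:
`result = 3` → result = 3
`result *= 8` → result = 24
So result = 24

Answer: 24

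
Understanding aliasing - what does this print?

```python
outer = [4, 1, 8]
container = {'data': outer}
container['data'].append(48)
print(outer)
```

Key concept: dict holds reference to list.
Step by step:
`outer = [4, 1, 8]` → outer = [4, 1, 8]
`container = {'data': outer}` → container = {'data': [4, 1, 8]}
`container['data'].append(48)` → outer = [4, 1, 8, 48]; container = {'data': [4, 1, 8, 48]}
`print(outer)` → prints [4, 1, 8, 48]

Answer: [4, 1, 8, 48]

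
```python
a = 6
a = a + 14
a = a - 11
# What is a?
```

Trace:
`a = 6` → a = 6
`a = a + 14` → a = 20
`a = a - 11` → a = 9
So a = 9

Answer: 9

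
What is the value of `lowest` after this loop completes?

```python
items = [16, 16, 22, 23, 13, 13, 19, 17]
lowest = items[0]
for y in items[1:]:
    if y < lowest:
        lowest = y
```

Minimum of [16, 16, 22, 23, 13, 13, 19, 17]
`lowest` takes the values: 16 → 13

Answer: 13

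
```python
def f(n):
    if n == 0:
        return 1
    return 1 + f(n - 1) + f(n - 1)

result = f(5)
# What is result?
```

f(n) = 1 + 2·f(n-1), f(0)=1. Closed form: (1+1)·2^5 - 1 = 63.

Answer: 63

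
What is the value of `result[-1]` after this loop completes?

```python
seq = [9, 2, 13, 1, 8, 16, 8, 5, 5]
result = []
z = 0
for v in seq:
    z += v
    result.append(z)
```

Cumulative sum ends at 67
`result` takes the values: [] → [9] → [9, 11] → [9, 11, 24] → [9, 11, 24, 25] → [9, 11, 24, 25, 33] → [9, 11, 24, 25, 33, 49] → [9, 11, 24, 25, 33, 49, 57] → [9, 11, 24, 25, 33, 49, 57, 62] → [9, 11, 24, 25, 33, 49, 57, 62, 67]
So `result[-1]` = 67

Answer: 67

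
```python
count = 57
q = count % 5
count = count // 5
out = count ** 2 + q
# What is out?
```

Trace:
`count = 57` → count = 57
`q = count % 5` → q = 2
`count = count // 5` → count = 11
`out = count ** 2 + q` → out = 123
So out = 123

Answer: 123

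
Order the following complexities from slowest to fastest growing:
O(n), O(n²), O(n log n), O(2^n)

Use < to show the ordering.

Ordered by growth rate: O(n) < O(n log n) < O(n²) < O(2^n)

Answer: O(n) < O(n log n) < O(n²) < O(2^n)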